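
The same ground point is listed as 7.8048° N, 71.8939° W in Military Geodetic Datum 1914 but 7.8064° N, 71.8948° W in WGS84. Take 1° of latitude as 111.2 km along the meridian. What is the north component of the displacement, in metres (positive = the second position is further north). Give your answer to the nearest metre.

ΔN = 178 m

Δφ = 7.8064° − 7.8048° = +0.0016°; Δλ = -71.8948° − -71.8939° = -0.0009°.
ΔN = Δφ × 111200 = 177.9 m; ΔE = Δλ × 111200 × cos(7.8048°) = -0.0009 × 111200 × 0.990736 = -99.2 m.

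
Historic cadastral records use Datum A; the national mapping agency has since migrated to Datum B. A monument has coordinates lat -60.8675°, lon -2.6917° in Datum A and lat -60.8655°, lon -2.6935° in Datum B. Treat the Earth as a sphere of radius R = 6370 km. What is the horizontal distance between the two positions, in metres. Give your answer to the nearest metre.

Δφ = -60.8655° − -60.8675° = +0.0020°; Δλ = -2.6935° − -2.6917° = -0.0018°.
1° along a meridian = πR/180 = 111177 m.
ΔN = Δφ × 111177 = 222.4 m; ΔE = Δλ × 111177 × cos(-60.8675°) = -0.0018 × 111177 × 0.486831 = -97.4 m.
Distance = √(ΔE² + ΔN²) = √((-97.4)² + 222.4²) = 242.8 m.

243 m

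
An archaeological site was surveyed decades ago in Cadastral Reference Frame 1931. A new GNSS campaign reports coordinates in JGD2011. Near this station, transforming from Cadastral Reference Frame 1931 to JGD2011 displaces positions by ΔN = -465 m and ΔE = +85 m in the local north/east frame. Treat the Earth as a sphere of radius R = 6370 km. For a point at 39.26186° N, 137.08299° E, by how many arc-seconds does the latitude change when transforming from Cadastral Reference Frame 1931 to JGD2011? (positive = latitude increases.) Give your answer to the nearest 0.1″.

Δφ = -15.1″

On a sphere of radius R, 1 rad of latitude = R, so Δφ = ΔN / R = -465.0 / 6370000 = -7.2998e-05 rad = -15.057″.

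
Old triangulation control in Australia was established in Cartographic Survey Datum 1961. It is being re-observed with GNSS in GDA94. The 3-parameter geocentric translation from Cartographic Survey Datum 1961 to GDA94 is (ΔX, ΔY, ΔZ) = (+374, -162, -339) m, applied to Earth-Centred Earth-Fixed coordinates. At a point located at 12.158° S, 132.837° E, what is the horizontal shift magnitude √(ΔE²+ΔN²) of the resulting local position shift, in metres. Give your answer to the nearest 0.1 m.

441.6 m

At φ = -12.158°, λ = 132.837°: sin φ = -0.210608, cos φ = 0.977571, sin λ = 0.733291, cos λ = -0.679915.
ΔE = −sin λ·ΔX + cos λ·ΔY = −(0.733291)·(374) + (-0.679915)·(-162) = -164.10 m.
ΔN = −sin φ cos λ·ΔX − sin φ sin λ·ΔY + cos φ·ΔZ = −(-0.210608)(-0.679915)(374) − (-0.210608)(0.733291)(-162) + (0.977571)(-339) = -409.97 m.
Horizontal magnitude = √(ΔE² + ΔN²) = √((-164.10)² + (-409.97)²) = 441.59 m.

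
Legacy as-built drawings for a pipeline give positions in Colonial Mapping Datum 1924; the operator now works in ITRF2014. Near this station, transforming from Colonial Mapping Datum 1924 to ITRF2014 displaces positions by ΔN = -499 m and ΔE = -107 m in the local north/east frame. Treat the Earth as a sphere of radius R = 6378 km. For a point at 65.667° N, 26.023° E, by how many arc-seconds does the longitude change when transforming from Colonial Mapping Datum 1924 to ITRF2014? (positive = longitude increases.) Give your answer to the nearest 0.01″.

Δλ = -8.40″

At latitude 65.667°, cos φ = 0.412039.
One radian of longitude at latitude φ spans R cos φ, so Δλ = ΔE / (R cos φ) = -107.0 / (6378000 × 0.412039) = -4.0716e-05 rad = -8.398″.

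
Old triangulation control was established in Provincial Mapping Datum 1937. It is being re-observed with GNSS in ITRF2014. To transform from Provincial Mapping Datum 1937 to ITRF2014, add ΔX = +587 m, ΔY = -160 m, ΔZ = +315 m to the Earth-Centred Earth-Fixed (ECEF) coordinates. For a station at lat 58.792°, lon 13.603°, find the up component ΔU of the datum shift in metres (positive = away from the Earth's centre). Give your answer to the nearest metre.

ΔU = 546 m

The local up (radial) axis is (cos φ cos λ, cos φ sin λ, sin φ), giving ΔU = 295.620 − 19.498 + 269.417 = 545.54 m.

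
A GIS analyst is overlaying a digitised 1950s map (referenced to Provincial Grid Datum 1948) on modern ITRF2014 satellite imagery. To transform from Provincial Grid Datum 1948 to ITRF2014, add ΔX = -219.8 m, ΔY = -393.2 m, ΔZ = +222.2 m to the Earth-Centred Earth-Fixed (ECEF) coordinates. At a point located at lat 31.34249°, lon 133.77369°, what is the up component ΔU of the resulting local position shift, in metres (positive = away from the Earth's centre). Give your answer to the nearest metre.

The local up (radial) axis is (cos φ cos λ, cos φ sin λ, sin φ), giving ΔU = 129.871 − 242.489 + 115.578 = 2.96 m.

ΔU = 3 m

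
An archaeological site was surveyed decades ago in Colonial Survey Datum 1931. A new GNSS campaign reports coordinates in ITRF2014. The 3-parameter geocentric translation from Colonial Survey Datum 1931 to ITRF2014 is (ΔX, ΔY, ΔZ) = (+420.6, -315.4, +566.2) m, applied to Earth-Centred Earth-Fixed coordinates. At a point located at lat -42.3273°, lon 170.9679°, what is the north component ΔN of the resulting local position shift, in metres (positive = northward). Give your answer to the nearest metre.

ΔN = 106 m

At φ = -42.3273°, λ = 170.9679°: sin φ = -0.673365, cos φ = 0.739310, sin λ = 0.156988, cos λ = -0.987601.
ΔN = −sin φ cos λ·ΔX − sin φ sin λ·ΔY + cos φ·ΔZ = −(-0.673365)(-0.987601)(420.6) − (-0.673365)(0.156988)(-315.4) + (0.739310)(566.2) = 105.55 m.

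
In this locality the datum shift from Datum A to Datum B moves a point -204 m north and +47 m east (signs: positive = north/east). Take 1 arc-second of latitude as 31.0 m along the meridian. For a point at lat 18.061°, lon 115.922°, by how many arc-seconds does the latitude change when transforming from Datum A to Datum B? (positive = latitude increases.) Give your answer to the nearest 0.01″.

1″ of latitude = 31.00 m, so Δφ = -204.0 / 31.00 = -6.581″.

Δφ = -6.58″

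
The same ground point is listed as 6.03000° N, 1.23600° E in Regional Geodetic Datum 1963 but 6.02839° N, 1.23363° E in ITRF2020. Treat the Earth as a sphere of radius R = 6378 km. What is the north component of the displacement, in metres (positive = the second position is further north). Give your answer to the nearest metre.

Δφ = 6.02839° − 6.03000° = -0.00161°; Δλ = 1.23363° − 1.23600° = -0.00237°.
1° along a meridian = πR/180 = 111317 m.
ΔN = Δφ × 111317 = -179.2 m; ΔE = Δλ × 111317 × cos(6.03000°) = -0.00237 × 111317 × 0.994467 = -262.4 m.

ΔN = -179 m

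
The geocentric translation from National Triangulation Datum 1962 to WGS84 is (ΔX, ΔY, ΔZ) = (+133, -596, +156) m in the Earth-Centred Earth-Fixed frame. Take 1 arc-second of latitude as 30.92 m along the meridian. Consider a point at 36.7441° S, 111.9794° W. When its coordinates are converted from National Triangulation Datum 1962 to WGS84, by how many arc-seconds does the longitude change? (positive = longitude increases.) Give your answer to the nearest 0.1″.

Δλ = 14.0″

sin φ = -0.598242, cos φ = 0.801315, sin λ = -0.927318, cos λ = -0.374273.
East component: ΔE = −sin λ·ΔX + cos λ·ΔY = −(-0.927318)(133) + (-0.374273)(-596) = 346.40 m.
1° of latitude spans 3600 × 30.92 = 111312 m; at latitude φ, 1° of longitude spans that × cos φ = 89196.0 m, so Δλ = 346.40 / 89196.0 × 3600 = 13.981″.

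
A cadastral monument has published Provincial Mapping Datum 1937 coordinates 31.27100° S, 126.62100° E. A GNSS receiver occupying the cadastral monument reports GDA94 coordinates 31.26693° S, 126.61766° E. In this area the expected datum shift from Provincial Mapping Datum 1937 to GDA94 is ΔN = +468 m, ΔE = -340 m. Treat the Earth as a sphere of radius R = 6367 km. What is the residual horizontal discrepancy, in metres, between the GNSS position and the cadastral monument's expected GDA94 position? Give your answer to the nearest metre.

Observed coordinate differences: Δφ = +0.00407°, Δλ = -0.00334°.
Converting to metres (1° lat = 111125 m, cos φ = 0.854722): observed ΔN = 452.3 m, observed ΔE = -317.2 m.
Subtracting the expected shift leaves a residual of 452.3 − (468) = -15.7 m north and -317.2 − (-340) = 22.8 m east.
Residual distance = √((-15.7)² + 22.8²) = 27.7 m.

28 m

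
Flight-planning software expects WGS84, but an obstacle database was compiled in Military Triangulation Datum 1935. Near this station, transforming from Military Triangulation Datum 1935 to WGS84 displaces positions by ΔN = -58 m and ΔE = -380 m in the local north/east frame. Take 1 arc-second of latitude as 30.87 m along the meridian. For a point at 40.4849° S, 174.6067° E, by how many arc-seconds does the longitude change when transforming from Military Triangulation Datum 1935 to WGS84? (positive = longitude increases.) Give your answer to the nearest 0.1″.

Δλ = -16.2″

At latitude -40.4849°, cos φ = 0.760577.
1″ of longitude at this latitude = 30.87 × cos φ = 23.4790 m, so Δλ = -380.0 / 23.4790 = -16.185″.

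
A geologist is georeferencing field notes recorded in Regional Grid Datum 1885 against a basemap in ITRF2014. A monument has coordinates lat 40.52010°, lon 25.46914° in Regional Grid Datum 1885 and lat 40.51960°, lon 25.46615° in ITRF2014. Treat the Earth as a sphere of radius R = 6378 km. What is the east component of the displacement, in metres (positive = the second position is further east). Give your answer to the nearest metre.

ΔE = -253 m

Δφ = 40.51960° − 40.52010° = -0.00050°; Δλ = 25.46615° − 25.46914° = -0.00299°.
1° along a meridian = πR/180 = 111317 m.
ΔN = Δφ × 111317 = -55.7 m; ΔE = Δλ × 111317 × cos(40.52010°) = -0.00299 × 111317 × 0.760178 = -253.0 m.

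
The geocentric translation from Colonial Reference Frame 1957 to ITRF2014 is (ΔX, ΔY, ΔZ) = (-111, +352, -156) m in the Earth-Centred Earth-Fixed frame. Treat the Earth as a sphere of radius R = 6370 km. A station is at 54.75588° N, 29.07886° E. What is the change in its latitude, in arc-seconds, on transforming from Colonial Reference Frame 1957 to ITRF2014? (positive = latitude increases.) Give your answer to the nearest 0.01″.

sin φ = 0.816701, cos φ = 0.577061, sin λ = 0.486013, cos λ = 0.873952.
North component: ΔN = −sin φ cos λ·ΔX − sin φ sin λ·ΔY + cos φ·ΔZ = −(0.816701)(0.873952)(-111) − (0.816701)(0.486013)(352) + (0.577061)(-156) = -150.51 m.
1° of latitude spans πR/180 = 111177 m, so Δφ = -150.51 / 111177 × 3600 = -4.874″.

Δφ = -4.87″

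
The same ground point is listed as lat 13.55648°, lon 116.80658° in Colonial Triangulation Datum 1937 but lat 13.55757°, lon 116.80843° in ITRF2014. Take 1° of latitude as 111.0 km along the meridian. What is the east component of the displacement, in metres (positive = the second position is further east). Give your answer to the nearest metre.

ΔE = 200 m

Δφ = 13.55757° − 13.55648° = +0.00109°; Δλ = 116.80843° − 116.80658° = +0.00185°.
ΔN = Δφ × 111000 = 121.0 m; ΔE = Δλ × 111000 × cos(13.55648°) = +0.00185 × 111000 × 0.972139 = 199.6 m.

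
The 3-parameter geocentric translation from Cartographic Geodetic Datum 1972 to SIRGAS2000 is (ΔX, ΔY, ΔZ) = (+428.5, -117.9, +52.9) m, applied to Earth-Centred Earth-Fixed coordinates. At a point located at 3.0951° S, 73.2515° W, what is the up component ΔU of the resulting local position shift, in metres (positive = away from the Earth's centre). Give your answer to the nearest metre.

ΔU = 233 m

The local up (radial) axis is (cos φ cos λ, cos φ sin λ, sin φ), giving ΔU = 123.301 + 112.734 − 2.856 = 233.18 m.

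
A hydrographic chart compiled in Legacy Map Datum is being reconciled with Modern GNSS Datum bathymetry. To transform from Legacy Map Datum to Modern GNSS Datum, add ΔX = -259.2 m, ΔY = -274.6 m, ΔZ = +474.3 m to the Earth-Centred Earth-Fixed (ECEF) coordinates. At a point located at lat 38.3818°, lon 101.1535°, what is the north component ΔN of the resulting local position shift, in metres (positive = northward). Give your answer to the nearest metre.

At φ = 38.3818°, λ = 101.1535°: sin φ = 0.620899, cos φ = 0.783891, sin λ = 0.981112, cos λ = -0.193438.
ΔN = −sin φ cos λ·ΔX − sin φ sin λ·ΔY + cos φ·ΔZ = −(0.620899)(-0.193438)(-259.2) − (0.620899)(0.981112)(-274.6) + (0.783891)(474.3) = 507.95 m.

ΔN = 508 m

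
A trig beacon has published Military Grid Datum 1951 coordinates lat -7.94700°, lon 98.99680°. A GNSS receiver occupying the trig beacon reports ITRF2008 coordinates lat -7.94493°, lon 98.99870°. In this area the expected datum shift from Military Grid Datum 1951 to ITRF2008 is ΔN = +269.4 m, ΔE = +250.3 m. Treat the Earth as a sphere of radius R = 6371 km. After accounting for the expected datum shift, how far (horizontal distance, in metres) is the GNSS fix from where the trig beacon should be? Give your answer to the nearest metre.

Observed coordinate differences: Δφ = +0.00207°, Δλ = +0.00190°.
Converting to metres (1° lat = 111195 m, cos φ = 0.990396): observed ΔN = 230.2 m, observed ΔE = 209.2 m.
Subtracting the expected shift leaves a residual of 230.2 − (269.4) = -39.2 m north and 209.2 − (250.3) = -41.1 m east.
Residual distance = √((-39.2)² + (-41.1)²) = 56.8 m.

57 m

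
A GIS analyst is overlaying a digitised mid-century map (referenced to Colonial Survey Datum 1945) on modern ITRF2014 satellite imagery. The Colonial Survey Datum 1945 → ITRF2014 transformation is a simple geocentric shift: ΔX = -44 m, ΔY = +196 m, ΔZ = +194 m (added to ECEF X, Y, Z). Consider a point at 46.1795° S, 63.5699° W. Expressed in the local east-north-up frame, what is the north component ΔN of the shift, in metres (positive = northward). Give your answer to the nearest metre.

ΔN = -6 m

The local north axis is (−sin φ cos λ, −sin φ sin λ, cos φ), giving ΔN = -14.131 − 126.635 + 134.326 = -6.44 m.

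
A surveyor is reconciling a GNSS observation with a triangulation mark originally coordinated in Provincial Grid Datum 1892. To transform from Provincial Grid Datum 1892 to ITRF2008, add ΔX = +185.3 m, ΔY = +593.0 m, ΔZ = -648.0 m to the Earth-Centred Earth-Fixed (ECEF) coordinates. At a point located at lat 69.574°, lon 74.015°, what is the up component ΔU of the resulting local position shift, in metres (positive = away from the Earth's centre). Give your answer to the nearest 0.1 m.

The local up (radial) axis is (cos φ cos λ, cos φ sin λ, sin φ), giving ΔU = 17.809 + 198.953 − 607.256 = -390.49 m.

ΔU = -390.5 m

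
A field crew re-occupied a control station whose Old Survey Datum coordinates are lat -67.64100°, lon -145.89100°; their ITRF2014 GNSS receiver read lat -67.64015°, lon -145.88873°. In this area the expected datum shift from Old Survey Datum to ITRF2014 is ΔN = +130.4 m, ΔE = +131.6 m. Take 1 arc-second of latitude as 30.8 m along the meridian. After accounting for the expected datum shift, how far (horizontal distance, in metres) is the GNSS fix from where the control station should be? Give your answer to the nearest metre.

Observed coordinate differences: Δφ = +0.00085°, Δλ = +0.00227°.
Converting to metres (1° lat = 110880 m, cos φ = 0.380409): observed ΔN = 94.2 m, observed ΔE = 95.7 m.
Subtracting the expected shift leaves a residual of 94.2 − (130.4) = -36.2 m north and 95.7 − (131.6) = -35.9 m east.
Residual distance = √((-36.2)² + (-35.9)²) = 50.9 m.

51 m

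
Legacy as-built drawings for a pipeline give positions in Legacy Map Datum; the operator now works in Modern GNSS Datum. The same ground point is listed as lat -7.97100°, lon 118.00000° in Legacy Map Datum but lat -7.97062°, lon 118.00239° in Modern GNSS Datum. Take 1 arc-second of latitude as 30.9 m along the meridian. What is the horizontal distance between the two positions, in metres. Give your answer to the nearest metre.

267 m

Δφ = -7.97062° − -7.97100° = +0.00038°; Δλ = 118.00239° − 118.00000° = +0.00239°.
1° of latitude = 3600 × 30.90 = 111240 m.
ΔN = Δφ × 111240 = 42.3 m; ΔE = Δλ × 111240 × cos(-7.97100°) = +0.00239 × 111240 × 0.990338 = 263.3 m.
Distance = √(ΔE² + ΔN²) = √(263.3² + 42.3²) = 266.7 m.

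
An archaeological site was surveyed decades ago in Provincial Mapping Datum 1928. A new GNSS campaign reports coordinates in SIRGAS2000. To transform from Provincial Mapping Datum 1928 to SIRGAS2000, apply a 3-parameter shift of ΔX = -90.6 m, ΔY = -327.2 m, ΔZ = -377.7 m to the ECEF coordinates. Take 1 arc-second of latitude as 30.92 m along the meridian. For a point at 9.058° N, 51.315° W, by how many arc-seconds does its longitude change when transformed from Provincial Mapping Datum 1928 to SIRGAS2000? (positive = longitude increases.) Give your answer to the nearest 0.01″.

sin φ = 0.157434, cos φ = 0.987529, sin λ = -0.780594, cos λ = 0.625038.
East component: ΔE = −sin λ·ΔX + cos λ·ΔY = −(-0.780594)(-90.6) + (0.625038)(-327.2) = -275.23 m.
1° of latitude spans 3600 × 30.92 = 111312 m; at latitude φ, 1° of longitude spans that × cos φ = 109923.9 m, so Δλ = -275.23 / 109923.9 × 3600 = -9.014″.

Δλ = -9.01″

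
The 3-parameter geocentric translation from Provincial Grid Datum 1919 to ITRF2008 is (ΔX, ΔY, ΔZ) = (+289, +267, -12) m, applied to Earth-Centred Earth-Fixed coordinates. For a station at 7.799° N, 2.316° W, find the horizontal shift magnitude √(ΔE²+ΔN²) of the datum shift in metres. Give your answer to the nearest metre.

283 m

The local east axis at (φ, λ) is (−sin λ, cos λ, 0), so ΔE = −sin(-2.316°)·289 + cos(-2.316°)·267 = 278.46 m.
The local north axis is (−sin φ cos λ, −sin φ sin λ, cos φ), giving ΔN = -39.185 + 1.464 − 11.889 = -49.61 m.
Horizontal magnitude = √(ΔE² + ΔN²) = √(278.46² + (-49.61)²) = 282.85 m.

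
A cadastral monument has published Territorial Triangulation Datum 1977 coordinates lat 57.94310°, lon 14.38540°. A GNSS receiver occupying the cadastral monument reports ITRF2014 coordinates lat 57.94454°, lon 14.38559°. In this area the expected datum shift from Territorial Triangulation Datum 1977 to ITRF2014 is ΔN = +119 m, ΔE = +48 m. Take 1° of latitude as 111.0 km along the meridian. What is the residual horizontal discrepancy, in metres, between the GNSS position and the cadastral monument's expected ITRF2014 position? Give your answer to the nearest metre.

Observed coordinate differences: Δφ = +0.00144°, Δλ = +0.00019°.
Converting to metres (1° lat = 111000 m, cos φ = 0.530761): observed ΔN = 159.8 m, observed ΔE = 11.2 m.
Subtracting the expected shift leaves a residual of 159.8 − (119) = 40.8 m north and 11.2 − (48) = -36.8 m east.
Residual distance = √(40.8² + (-36.8)²) = 55.0 m.

55 m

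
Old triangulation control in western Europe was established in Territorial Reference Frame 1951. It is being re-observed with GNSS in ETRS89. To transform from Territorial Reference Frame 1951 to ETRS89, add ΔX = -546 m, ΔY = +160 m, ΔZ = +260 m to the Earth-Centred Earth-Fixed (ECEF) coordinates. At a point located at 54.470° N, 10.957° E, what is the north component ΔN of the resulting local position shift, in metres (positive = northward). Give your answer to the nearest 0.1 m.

At φ = 54.470°, λ = 10.957°: sin φ = 0.813811, cos φ = 0.581129, sin λ = 0.190072, cos λ = 0.981770.
ΔN = −sin φ cos λ·ΔX − sin φ sin λ·ΔY + cos φ·ΔZ = −(0.813811)(0.981770)(-546) − (0.813811)(0.190072)(160) + (0.581129)(260) = 562.59 m.

ΔN = 562.6 m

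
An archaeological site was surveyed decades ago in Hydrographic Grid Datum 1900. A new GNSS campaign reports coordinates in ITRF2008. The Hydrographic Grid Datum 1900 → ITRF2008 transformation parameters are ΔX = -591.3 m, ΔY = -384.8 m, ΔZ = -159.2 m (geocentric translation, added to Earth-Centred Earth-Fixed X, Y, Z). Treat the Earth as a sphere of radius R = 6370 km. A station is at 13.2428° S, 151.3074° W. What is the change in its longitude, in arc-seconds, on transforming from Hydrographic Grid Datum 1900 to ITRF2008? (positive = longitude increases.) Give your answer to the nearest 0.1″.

sin φ = -0.229078, cos φ = 0.973408, sin λ = -0.480110, cos λ = -0.877208.
East component: ΔE = −sin λ·ΔX + cos λ·ΔY = −(-0.480110)(-591.3) + (-0.877208)(-384.8) = 53.66 m.
1° of latitude spans πR/180 = 111177 m; at latitude φ, 1° of longitude spans that × cos φ = 108221.0 m, so Δλ = 53.66 / 108221.0 × 3600 = 1.785″.

Δλ = 1.8″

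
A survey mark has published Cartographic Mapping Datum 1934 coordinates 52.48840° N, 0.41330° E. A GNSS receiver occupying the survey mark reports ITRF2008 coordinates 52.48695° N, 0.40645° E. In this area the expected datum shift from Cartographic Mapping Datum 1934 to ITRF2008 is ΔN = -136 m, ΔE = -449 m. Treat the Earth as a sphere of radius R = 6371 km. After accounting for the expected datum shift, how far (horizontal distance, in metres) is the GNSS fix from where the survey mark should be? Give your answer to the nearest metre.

29 m

Observed coordinate differences: Δφ = -0.00145°, Δλ = -0.00685°.
Converting to metres (1° lat = 111195 m, cos φ = 0.608922): observed ΔN = -161.2 m, observed ΔE = -463.8 m.
Subtracting the expected shift leaves a residual of -161.2 − (-136) = -25.2 m north and -463.8 − (-449) = -14.8 m east.
Residual distance = √((-25.2)² + (-14.8)²) = 29.3 m.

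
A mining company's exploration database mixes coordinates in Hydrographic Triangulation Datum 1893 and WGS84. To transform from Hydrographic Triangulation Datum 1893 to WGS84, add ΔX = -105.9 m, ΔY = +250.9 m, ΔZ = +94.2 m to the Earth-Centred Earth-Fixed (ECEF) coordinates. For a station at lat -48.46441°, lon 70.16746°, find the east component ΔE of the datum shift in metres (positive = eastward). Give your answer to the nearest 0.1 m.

ΔE = 184.7 m

At φ = -48.46441°, λ = 70.16746°: sin φ = -0.748544, cos φ = 0.663085, sin λ = 0.940688, cos λ = 0.339272.
ΔE = −sin λ·ΔX + cos λ·ΔY = −(0.940688)·(-105.9) + (0.339272)·(250.9) = 184.74 m.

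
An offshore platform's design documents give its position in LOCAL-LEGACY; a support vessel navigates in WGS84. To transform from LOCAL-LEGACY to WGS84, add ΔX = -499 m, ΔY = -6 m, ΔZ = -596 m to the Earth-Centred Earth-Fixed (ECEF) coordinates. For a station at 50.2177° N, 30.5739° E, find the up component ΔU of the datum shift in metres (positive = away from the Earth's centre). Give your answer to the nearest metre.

The local up (radial) axis is (cos φ cos λ, cos φ sin λ, sin φ), giving ΔU = -274.906 − 1.953 − 458.015 = -734.87 m.

ΔU = -735 m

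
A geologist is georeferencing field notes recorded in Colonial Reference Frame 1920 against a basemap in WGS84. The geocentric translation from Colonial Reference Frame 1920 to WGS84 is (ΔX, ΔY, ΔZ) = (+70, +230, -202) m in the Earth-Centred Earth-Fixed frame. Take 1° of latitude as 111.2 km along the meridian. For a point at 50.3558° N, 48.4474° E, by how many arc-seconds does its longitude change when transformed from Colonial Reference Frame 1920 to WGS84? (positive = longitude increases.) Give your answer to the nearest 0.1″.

sin φ = 0.770021, cos φ = 0.638018, sin λ = 0.748347, cos λ = 0.663307.
East component: ΔE = −sin λ·ΔX + cos λ·ΔY = −(0.748347)(70) + (0.663307)(230) = 100.18 m.
1° of latitude spans 111200 m; at latitude φ, 1° of longitude spans that × cos φ = 70947.6 m, so Δλ = 100.18 / 70947.6 × 3600 = 5.083″.

Δλ = 5.1″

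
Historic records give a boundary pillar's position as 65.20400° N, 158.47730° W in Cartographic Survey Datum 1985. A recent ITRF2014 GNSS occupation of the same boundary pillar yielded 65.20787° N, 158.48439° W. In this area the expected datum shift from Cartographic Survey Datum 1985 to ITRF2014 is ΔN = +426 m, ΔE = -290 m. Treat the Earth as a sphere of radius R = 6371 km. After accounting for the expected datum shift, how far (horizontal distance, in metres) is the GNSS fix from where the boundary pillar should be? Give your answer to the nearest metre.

41 m

Observed coordinate differences: Δφ = +0.00387°, Δλ = -0.00709°.
Converting to metres (1° lat = 111195 m, cos φ = 0.419389): observed ΔN = 430.3 m, observed ΔE = -330.6 m.
Subtracting the expected shift leaves a residual of 430.3 − (426) = 4.3 m north and -330.6 − (-290) = -40.6 m east.
Residual distance = √(4.3² + (-40.6)²) = 40.9 m.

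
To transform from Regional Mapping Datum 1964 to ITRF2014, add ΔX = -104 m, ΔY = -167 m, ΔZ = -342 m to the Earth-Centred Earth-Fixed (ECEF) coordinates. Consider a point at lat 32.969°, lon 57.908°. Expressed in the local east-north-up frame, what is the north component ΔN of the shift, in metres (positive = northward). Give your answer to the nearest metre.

ΔN = -180 m

At φ = 32.969°, λ = 57.908°: sin φ = 0.544185, cos φ = 0.838965, sin λ = 0.847196, cos λ = 0.531280.
ΔN = −sin φ cos λ·ΔX − sin φ sin λ·ΔY + cos φ·ΔZ = −(0.544185)(0.531280)(-104) − (0.544185)(0.847196)(-167) + (0.838965)(-342) = -179.87 m.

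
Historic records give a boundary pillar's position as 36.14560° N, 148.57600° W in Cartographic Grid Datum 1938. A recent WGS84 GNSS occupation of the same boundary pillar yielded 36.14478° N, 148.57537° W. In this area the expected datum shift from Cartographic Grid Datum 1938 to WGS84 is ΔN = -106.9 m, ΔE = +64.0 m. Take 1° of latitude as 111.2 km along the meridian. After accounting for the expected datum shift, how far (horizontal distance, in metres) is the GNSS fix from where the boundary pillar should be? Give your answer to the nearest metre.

17 m

Observed coordinate differences: Δφ = -0.00082°, Δλ = +0.00063°.
Converting to metres (1° lat = 111200 m, cos φ = 0.807521): observed ΔN = -91.2 m, observed ΔE = 56.6 m.
Subtracting the expected shift leaves a residual of -91.2 − (-106.9) = 15.7 m north and 56.6 − (64.0) = -7.4 m east.
Residual distance = √(15.7² + (-7.4)²) = 17.4 m.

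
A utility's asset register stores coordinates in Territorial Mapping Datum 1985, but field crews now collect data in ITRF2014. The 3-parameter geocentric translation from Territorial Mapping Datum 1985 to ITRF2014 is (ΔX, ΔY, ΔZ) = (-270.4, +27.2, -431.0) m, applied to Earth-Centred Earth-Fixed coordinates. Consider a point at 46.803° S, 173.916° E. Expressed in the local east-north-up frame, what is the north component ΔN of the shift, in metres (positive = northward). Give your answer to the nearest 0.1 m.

At φ = -46.803°, λ = 173.916°: sin φ = -0.729004, cos φ = 0.684509, sin λ = 0.105986, cos λ = -0.994368.
ΔN = −sin φ cos λ·ΔX − sin φ sin λ·ΔY + cos φ·ΔZ = −(-0.729004)(-0.994368)(-270.4) − (-0.729004)(0.105986)(27.2) + (0.684509)(-431.0) = -96.91 m.

ΔN = -96.9 m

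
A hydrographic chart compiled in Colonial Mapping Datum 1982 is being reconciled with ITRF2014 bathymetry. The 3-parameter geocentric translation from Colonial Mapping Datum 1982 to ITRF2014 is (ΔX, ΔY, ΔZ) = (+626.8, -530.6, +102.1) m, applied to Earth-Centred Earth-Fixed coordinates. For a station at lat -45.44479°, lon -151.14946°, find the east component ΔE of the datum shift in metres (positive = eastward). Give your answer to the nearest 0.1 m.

ΔE = 767.2 m

At φ = -45.44479°, λ = -151.14946°: sin φ = -0.712575, cos φ = 0.701596, sin λ = -0.482526, cos λ = -0.875881.
ΔE = −sin λ·ΔX + cos λ·ΔY = −(-0.482526)·(626.8) + (-0.875881)·(-530.6) = 767.19 m.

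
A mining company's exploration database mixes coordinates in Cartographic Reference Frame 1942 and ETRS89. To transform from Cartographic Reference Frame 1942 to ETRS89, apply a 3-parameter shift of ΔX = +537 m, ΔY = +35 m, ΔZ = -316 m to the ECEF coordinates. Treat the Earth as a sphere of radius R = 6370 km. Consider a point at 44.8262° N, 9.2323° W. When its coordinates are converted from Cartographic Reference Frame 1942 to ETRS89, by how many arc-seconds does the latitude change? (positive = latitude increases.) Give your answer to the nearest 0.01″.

Δφ = -19.23″

sin φ = 0.704959, cos φ = 0.709248, sin λ = -0.160438, cos λ = 0.987046.
North component: ΔN = −sin φ cos λ·ΔX − sin φ sin λ·ΔY + cos φ·ΔZ = −(0.704959)(0.987046)(537) − (0.704959)(-0.160438)(35) + (0.709248)(-316) = -593.82 m.
1° of latitude spans πR/180 = 111177 m, so Δφ = -593.82 / 111177 × 3600 = -19.228″.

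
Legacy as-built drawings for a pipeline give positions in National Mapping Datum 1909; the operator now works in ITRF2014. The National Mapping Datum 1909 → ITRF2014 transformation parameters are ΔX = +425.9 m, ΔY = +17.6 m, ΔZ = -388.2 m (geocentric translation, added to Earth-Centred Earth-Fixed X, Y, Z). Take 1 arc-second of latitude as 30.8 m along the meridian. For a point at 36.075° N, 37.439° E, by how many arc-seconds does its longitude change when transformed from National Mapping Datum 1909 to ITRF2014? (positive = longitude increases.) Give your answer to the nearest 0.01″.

sin φ = 0.588844, cos φ = 0.808247, sin λ = 0.607916, cos λ = 0.794001.
East component: ΔE = −sin λ·ΔX + cos λ·ΔY = −(0.607916)(425.9) + (0.794001)(17.6) = -244.94 m.
1° of latitude spans 3600 × 30.80 = 110880 m; at latitude φ, 1° of longitude spans that × cos φ = 89618.4 m, so Δλ = -244.94 / 89618.4 × 3600 = -9.839″.

Δλ = -9.84″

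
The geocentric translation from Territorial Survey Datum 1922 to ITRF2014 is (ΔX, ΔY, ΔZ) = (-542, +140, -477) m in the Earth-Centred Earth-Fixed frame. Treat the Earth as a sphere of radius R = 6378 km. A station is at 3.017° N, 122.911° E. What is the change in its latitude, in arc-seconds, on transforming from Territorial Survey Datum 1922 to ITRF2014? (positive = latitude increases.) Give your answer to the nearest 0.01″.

Δφ = -16.11″

sin φ = 0.052632, cos φ = 0.998614, sin λ = 0.839516, cos λ = -0.543336.
North component: ΔN = −sin φ cos λ·ΔX − sin φ sin λ·ΔY + cos φ·ΔZ = −(0.052632)(-0.543336)(-542) − (0.052632)(0.839516)(140) + (0.998614)(-477) = -498.02 m.
1° of latitude spans πR/180 = 111317 m, so Δφ = -498.02 / 111317 × 3600 = -16.106″.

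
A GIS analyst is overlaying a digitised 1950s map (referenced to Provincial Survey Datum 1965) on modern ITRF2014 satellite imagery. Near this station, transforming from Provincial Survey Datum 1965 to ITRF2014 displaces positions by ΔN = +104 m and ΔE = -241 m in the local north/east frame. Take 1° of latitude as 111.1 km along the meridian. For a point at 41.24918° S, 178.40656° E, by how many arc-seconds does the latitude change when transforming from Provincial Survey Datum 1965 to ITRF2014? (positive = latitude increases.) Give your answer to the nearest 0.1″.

Δφ = 3.4″

1° of latitude = 111.1 km, so Δφ = 104.0 / 111100 = 0.0009361° = 3.370″.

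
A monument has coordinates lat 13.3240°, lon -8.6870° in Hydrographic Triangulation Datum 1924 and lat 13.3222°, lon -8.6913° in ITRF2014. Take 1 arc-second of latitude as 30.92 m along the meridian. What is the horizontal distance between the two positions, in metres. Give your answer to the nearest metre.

Δφ = 13.3222° − 13.3240° = -0.0018°; Δλ = -8.6913° − -8.6870° = -0.0043°.
1° of latitude = 3600 × 30.92 = 111312 m.
ΔN = Δφ × 111312 = -200.4 m; ΔE = Δλ × 111312 × cos(13.3240°) = -0.0043 × 111312 × 0.973082 = -465.8 m.
Distance = √(ΔE² + ΔN²) = √((-465.8)² + (-200.4)²) = 507.0 m.

507 m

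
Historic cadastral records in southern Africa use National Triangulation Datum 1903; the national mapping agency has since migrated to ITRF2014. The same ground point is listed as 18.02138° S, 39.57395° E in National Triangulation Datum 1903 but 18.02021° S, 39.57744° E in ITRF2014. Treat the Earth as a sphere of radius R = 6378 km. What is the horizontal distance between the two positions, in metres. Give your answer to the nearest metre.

392 m

Δφ = -18.02021° − -18.02138° = +0.00117°; Δλ = 39.57744° − 39.57395° = +0.00349°.
1° along a meridian = πR/180 = 111317 m.
ΔN = Δφ × 111317 = 130.2 m; ΔE = Δλ × 111317 × cos(-18.02138°) = +0.00349 × 111317 × 0.950941 = 369.4 m.
Distance = √(ΔE² + ΔN²) = √(369.4² + 130.2²) = 391.7 m.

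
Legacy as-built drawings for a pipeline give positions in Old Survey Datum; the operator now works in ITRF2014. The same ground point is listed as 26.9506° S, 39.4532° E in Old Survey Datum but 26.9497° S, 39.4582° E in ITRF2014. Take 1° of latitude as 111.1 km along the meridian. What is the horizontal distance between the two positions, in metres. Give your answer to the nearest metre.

Δφ = -26.9497° − -26.9506° = +0.0009°; Δλ = 39.4582° − 39.4532° = +0.0050°.
ΔN = Δφ × 111100 = 100.0 m; ΔE = Δλ × 111100 × cos(-26.9506°) = +0.0050 × 111100 × 0.891398 = 495.2 m.
Distance = √(ΔE² + ΔN²) = √(495.2² + 100.0²) = 505.2 m.

505 m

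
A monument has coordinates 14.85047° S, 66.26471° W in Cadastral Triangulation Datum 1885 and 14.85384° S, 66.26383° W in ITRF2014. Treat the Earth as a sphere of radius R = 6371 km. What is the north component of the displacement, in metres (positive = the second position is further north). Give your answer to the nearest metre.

ΔN = -375 m

Δφ = -14.85384° − -14.85047° = -0.00337°; Δλ = -66.26383° − -66.26471° = +0.00088°.
1° along a meridian = πR/180 = 111195 m.
ΔN = Δφ × 111195 = -374.7 m; ΔE = Δλ × 111195 × cos(-14.85047°) = +0.00088 × 111195 × 0.966598 = 94.6 m.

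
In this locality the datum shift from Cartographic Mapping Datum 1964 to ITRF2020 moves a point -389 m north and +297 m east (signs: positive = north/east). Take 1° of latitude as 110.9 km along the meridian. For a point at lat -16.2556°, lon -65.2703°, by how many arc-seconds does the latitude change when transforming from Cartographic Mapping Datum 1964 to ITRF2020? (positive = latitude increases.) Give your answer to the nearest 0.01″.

Δφ = -12.63″

1° of latitude = 110.9 km, so Δφ = -389.0 / 110900 = -0.0035077° = -12.628″.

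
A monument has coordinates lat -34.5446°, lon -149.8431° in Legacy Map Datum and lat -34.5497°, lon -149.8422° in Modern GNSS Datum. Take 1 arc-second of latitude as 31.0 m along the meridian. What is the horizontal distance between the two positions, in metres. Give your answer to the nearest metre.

575 m

Δφ = -34.5497° − -34.5446° = -0.0051°; Δλ = -149.8422° − -149.8431° = +0.0009°.
1° of latitude = 3600 × 31.00 = 111600 m.
ΔN = Δφ × 111600 = -569.2 m; ΔE = Δλ × 111600 × cos(-34.5446°) = +0.0009 × 111600 × 0.823685 = 82.7 m.
Distance = √(ΔE² + ΔN²) = √(82.7² + (-569.2)²) = 575.1 m.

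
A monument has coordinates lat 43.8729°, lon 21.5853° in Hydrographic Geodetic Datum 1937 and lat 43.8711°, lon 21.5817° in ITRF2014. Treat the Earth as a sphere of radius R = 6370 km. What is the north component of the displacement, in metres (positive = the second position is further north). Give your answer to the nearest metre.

Δφ = 43.8711° − 43.8729° = -0.0018°; Δλ = 21.5817° − 21.5853° = -0.0036°.
1° along a meridian = πR/180 = 111177 m.
ΔN = Δφ × 111177 = -200.1 m; ΔE = Δλ × 111177 × cos(43.8729°) = -0.0036 × 111177 × 0.720879 = -288.5 m.

ΔN = -200 m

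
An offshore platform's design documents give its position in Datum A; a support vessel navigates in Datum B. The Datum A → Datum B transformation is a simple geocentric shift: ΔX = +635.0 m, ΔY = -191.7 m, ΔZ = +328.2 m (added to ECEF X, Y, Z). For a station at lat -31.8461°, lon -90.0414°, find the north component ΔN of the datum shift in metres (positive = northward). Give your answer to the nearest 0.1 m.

The local north axis is (−sin φ cos λ, −sin φ sin λ, cos φ), giving ΔN = -0.242 + 101.148 + 278.796 = 379.70 m.

ΔN = 379.7 m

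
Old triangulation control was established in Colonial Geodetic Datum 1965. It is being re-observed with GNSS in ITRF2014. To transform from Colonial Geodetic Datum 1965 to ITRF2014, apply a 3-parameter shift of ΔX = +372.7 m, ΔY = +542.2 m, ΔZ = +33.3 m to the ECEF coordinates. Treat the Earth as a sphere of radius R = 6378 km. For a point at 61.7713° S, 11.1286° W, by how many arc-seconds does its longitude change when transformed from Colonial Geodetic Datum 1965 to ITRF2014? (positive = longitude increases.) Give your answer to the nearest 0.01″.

Δλ = 41.29″

sin φ = -0.881067, cos φ = 0.472992, sin λ = -0.193012, cos λ = 0.981196.
East component: ΔE = −sin λ·ΔX + cos λ·ΔY = −(-0.193012)(372.7) + (0.981196)(542.2) = 603.94 m.
1° of latitude spans πR/180 = 111317 m; at latitude φ, 1° of longitude spans that × cos φ = 52652.1 m, so Δλ = 603.94 / 52652.1 × 3600 = 41.293″.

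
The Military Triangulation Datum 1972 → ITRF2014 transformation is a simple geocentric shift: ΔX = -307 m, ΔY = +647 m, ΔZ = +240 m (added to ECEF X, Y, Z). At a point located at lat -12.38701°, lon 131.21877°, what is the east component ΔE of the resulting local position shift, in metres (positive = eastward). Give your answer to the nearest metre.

The local east axis at (φ, λ) is (−sin λ, cos λ, 0), so ΔE = −sin(131.21877°)·(-307) + cos(131.21877°)·647 = -195.41 m.

ΔE = -195 m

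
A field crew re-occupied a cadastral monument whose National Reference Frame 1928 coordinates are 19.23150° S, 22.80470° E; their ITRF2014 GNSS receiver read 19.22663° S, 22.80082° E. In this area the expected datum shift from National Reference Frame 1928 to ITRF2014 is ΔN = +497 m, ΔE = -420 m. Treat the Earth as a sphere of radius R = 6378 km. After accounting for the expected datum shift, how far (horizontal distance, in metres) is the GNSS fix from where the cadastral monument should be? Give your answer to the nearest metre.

47 m

Observed coordinate differences: Δφ = +0.00487°, Δλ = -0.00388°.
Converting to metres (1° lat = 111317 m, cos φ = 0.944195): observed ΔN = 542.1 m, observed ΔE = -407.8 m.
Subtracting the expected shift leaves a residual of 542.1 − (497) = 45.1 m north and -407.8 − (-420) = 12.2 m east.
Residual distance = √(45.1² + 12.2²) = 46.7 m.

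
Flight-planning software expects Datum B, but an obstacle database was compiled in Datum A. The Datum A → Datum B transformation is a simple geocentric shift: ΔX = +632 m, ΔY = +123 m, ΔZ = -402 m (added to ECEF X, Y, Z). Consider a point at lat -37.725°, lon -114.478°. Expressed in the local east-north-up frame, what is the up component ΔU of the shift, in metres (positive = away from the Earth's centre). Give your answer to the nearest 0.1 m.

The local up (radial) axis is (cos φ cos λ, cos φ sin λ, sin φ), giving ΔU = -207.124 − 88.543 + 245.973 = -49.69 m.

ΔU = -49.7 m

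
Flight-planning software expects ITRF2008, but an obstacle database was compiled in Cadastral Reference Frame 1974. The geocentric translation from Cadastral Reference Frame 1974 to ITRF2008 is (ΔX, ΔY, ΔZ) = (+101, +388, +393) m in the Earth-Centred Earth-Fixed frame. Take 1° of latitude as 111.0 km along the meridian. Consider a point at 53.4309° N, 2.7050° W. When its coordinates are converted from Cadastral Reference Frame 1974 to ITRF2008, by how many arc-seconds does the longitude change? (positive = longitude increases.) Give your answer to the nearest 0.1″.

sin φ = 0.803139, cos φ = 0.595792, sin λ = -0.047194, cos λ = 0.998886.
East component: ΔE = −sin λ·ΔX + cos λ·ΔY = −(-0.047194)(101) + (0.998886)(388) = 392.33 m.
1° of latitude spans 111000 m; at latitude φ, 1° of longitude spans that × cos φ = 66132.9 m, so Δλ = 392.33 / 66132.9 × 3600 = 21.357″.

Δλ = 21.4″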